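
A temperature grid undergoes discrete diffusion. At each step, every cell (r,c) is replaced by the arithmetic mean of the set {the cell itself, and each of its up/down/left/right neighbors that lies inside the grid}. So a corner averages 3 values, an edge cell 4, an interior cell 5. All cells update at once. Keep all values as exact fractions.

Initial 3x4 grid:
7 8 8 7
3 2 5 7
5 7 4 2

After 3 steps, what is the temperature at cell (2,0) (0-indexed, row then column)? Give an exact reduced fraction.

Step 1: cell (2,0) = 5
Step 2: cell (2,0) = 55/12
Step 3: cell (2,0) = 691/144
Full grid after step 3:
  133/24 13829/2400 43967/7200 6661/1080
  24223/4800 5261/1000 16223/3000 79709/14400
  691/144 2851/600 17521/3600 10697/2160

Answer: 691/144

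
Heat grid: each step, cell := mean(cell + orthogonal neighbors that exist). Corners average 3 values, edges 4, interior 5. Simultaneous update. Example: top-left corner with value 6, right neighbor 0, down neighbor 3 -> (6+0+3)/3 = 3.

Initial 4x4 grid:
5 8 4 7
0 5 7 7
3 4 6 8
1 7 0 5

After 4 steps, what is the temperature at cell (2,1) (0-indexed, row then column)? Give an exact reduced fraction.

Step 1: cell (2,1) = 5
Step 2: cell (2,1) = 99/25
Step 3: cell (2,1) = 26053/6000
Step 4: cell (2,1) = 768511/180000
Full grid after step 4:
  293891/64800 54451/10800 20729/3600 132347/21600
  180217/43200 861773/180000 110047/20000 85697/14400
  829957/216000 768511/180000 914441/180000 1181207/216000
  231673/64800 439211/108000 500011/108000 331943/64800

Answer: 768511/180000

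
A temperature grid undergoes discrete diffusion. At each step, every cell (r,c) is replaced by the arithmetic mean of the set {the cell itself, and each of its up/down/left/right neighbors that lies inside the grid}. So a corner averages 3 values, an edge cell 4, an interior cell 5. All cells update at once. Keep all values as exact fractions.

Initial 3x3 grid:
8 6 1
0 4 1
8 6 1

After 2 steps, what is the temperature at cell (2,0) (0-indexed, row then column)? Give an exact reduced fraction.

Answer: 173/36

Derivation:
Step 1: cell (2,0) = 14/3
Step 2: cell (2,0) = 173/36
Full grid after step 2:
  173/36 929/240 55/18
  133/30 393/100 629/240
  173/36 929/240 55/18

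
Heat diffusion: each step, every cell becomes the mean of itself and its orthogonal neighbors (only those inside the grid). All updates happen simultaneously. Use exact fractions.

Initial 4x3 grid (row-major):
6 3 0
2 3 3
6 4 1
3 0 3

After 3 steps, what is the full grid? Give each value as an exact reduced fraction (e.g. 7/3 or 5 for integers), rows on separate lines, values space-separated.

After step 1:
  11/3 3 2
  17/4 3 7/4
  15/4 14/5 11/4
  3 5/2 4/3
After step 2:
  131/36 35/12 9/4
  11/3 74/25 19/8
  69/20 74/25 259/120
  37/12 289/120 79/36
After step 3:
  92/27 10589/3600 181/72
  1543/450 8927/3000 2923/1200
  329/100 4181/1500 8719/3600
  1073/360 19163/7200 1217/540

Answer: 92/27 10589/3600 181/72
1543/450 8927/3000 2923/1200
329/100 4181/1500 8719/3600
1073/360 19163/7200 1217/540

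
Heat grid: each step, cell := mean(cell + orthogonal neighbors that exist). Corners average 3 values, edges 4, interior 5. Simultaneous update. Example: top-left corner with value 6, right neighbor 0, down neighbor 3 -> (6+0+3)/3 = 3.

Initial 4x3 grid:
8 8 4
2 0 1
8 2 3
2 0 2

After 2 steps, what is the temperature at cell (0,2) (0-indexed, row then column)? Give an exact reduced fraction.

Step 1: cell (0,2) = 13/3
Step 2: cell (0,2) = 34/9
Full grid after step 2:
  31/6 269/60 34/9
  83/20 167/50 41/15
  209/60 61/25 31/15
  25/9 91/40 31/18

Answer: 34/9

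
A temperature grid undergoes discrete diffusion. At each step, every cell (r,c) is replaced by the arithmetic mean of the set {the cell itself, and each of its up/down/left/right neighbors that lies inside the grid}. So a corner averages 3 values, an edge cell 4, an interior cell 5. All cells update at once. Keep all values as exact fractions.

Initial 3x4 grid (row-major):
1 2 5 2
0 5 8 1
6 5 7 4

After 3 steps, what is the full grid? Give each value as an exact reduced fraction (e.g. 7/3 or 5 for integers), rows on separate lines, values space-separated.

Answer: 203/72 4087/1200 6823/1800 8137/2160
12341/3600 23731/6000 6559/1500 60059/14400
1715/432 33247/7200 3863/800 183/40

Derivation:
After step 1:
  1 13/4 17/4 8/3
  3 4 26/5 15/4
  11/3 23/4 6 4
After step 2:
  29/12 25/8 461/120 32/9
  35/12 106/25 116/25 937/240
  149/36 233/48 419/80 55/12
After step 3:
  203/72 4087/1200 6823/1800 8137/2160
  12341/3600 23731/6000 6559/1500 60059/14400
  1715/432 33247/7200 3863/800 183/40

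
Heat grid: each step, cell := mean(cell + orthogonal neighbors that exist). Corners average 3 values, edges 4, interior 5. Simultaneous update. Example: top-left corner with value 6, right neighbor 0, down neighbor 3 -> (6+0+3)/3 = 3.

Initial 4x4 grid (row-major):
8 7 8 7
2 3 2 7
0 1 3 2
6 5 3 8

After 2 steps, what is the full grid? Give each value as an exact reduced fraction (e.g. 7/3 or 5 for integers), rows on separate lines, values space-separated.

After step 1:
  17/3 13/2 6 22/3
  13/4 3 23/5 9/2
  9/4 12/5 11/5 5
  11/3 15/4 19/4 13/3
After step 2:
  185/36 127/24 733/120 107/18
  85/24 79/20 203/50 643/120
  347/120 68/25 379/100 481/120
  29/9 437/120 451/120 169/36

Answer: 185/36 127/24 733/120 107/18
85/24 79/20 203/50 643/120
347/120 68/25 379/100 481/120
29/9 437/120 451/120 169/36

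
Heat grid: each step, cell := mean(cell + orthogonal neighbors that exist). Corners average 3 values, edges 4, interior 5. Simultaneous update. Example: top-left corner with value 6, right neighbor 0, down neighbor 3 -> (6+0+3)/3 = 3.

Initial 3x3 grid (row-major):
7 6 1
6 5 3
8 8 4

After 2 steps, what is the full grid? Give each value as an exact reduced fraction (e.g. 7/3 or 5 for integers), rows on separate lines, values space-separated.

After step 1:
  19/3 19/4 10/3
  13/2 28/5 13/4
  22/3 25/4 5
After step 2:
  211/36 1201/240 34/9
  773/120 527/100 1031/240
  241/36 1451/240 29/6

Answer: 211/36 1201/240 34/9
773/120 527/100 1031/240
241/36 1451/240 29/6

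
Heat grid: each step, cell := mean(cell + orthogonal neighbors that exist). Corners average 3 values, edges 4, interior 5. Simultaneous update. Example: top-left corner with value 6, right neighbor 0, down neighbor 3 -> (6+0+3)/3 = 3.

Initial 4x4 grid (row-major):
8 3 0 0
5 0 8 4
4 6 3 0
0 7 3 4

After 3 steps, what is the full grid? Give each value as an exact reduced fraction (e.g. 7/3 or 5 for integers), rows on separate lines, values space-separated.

After step 1:
  16/3 11/4 11/4 4/3
  17/4 22/5 3 3
  15/4 4 4 11/4
  11/3 4 17/4 7/3
After step 2:
  37/9 457/120 59/24 85/36
  133/30 92/25 343/100 121/48
  47/12 403/100 18/5 145/48
  137/36 191/48 175/48 28/9
After step 3:
  4447/1080 3163/900 2713/900 1057/432
  14527/3600 11629/3000 18827/6000 20399/7200
  14567/3600 23047/6000 2659/750 4411/1440
  1685/432 27829/7200 5161/1440 88/27

Answer: 4447/1080 3163/900 2713/900 1057/432
14527/3600 11629/3000 18827/6000 20399/7200
14567/3600 23047/6000 2659/750 4411/1440
1685/432 27829/7200 5161/1440 88/27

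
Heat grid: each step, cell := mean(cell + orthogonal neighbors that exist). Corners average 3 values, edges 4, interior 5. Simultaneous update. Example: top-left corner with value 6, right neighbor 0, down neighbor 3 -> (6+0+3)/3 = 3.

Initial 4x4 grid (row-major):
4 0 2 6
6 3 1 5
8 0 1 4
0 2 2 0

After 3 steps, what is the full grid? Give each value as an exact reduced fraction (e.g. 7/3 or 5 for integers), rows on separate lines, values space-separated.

After step 1:
  10/3 9/4 9/4 13/3
  21/4 2 12/5 4
  7/2 14/5 8/5 5/2
  10/3 1 5/4 2
After step 2:
  65/18 59/24 337/120 127/36
  169/48 147/50 49/20 397/120
  893/240 109/50 211/100 101/40
  47/18 503/240 117/80 23/12
After step 3:
  1381/432 2659/900 253/90 434/135
  24827/7200 16259/6000 817/300 1063/360
  21659/7200 1957/750 4291/2000 493/200
  1517/540 15029/7200 1517/800 1417/720

Answer: 1381/432 2659/900 253/90 434/135
24827/7200 16259/6000 817/300 1063/360
21659/7200 1957/750 4291/2000 493/200
1517/540 15029/7200 1517/800 1417/720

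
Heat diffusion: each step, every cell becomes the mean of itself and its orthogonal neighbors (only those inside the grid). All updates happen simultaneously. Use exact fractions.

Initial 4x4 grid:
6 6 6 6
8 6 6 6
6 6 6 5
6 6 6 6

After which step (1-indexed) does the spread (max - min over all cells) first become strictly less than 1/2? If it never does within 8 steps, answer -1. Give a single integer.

Answer: 4

Derivation:
Step 1: max=20/3, min=17/3, spread=1
Step 2: max=391/60, min=689/120, spread=31/40
Step 3: max=3451/540, min=6269/1080, spread=211/360
Step 4: max=102241/16200, min=189359/32400, spread=5041/10800
  -> spread < 1/2 first at step 4
Step 5: max=3050377/486000, min=5710421/972000, spread=130111/324000
Step 6: max=45464537/7290000, min=34418161/5832000, spread=3255781/9720000
Step 7: max=2715757021/437400000, min=5184432989/874800000, spread=82360351/291600000
Step 8: max=20286236839/3280500000, min=156066161249/26244000000, spread=2074577821/8748000000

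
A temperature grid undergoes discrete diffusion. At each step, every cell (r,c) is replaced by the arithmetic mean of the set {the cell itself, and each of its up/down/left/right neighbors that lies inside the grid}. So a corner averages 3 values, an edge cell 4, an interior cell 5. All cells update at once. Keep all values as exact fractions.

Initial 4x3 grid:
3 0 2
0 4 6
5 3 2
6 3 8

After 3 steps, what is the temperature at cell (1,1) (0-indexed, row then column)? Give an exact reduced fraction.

Answer: 89/30

Derivation:
Step 1: cell (1,1) = 13/5
Step 2: cell (1,1) = 59/20
Step 3: cell (1,1) = 89/30
Full grid after step 3:
  539/240 7177/2880 2993/1080
  14/5 89/30 4727/1440
  2593/720 1503/400 5731/1440
  4457/1080 1037/240 9389/2160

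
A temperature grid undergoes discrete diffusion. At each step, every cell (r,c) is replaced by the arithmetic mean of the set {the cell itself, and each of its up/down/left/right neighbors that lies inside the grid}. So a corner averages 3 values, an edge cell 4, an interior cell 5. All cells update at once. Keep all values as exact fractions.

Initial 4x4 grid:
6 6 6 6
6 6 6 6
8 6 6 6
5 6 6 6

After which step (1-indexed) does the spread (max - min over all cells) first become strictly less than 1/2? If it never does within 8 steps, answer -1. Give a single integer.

Step 1: max=13/2, min=23/4, spread=3/4
Step 2: max=1529/240, min=95/16, spread=13/30
  -> spread < 1/2 first at step 2
Step 3: max=4981/800, min=287/48, spread=593/2400
Step 4: max=1338167/216000, min=6, spread=42167/216000
Step 5: max=1477099/240000, min=1298867/216000, spread=305221/2160000
Step 6: max=1194569729/194400000, min=812987/135000, spread=23868449/194400000
Step 7: max=5361298927/874800000, min=65129057/10800000, spread=8584531/87480000
Step 8: max=1071049888517/174960000000, min=293475541/48600000, spread=14537940917/174960000000

Answer: 2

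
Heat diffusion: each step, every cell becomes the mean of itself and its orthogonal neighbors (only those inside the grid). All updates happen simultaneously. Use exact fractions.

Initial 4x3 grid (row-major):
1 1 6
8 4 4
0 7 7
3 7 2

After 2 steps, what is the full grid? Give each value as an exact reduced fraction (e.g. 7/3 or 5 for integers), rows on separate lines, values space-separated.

Answer: 115/36 37/10 143/36
953/240 213/50 1123/240
193/48 481/100 247/48
151/36 221/48 181/36

Derivation:
After step 1:
  10/3 3 11/3
  13/4 24/5 21/4
  9/2 5 5
  10/3 19/4 16/3
After step 2:
  115/36 37/10 143/36
  953/240 213/50 1123/240
  193/48 481/100 247/48
  151/36 221/48 181/36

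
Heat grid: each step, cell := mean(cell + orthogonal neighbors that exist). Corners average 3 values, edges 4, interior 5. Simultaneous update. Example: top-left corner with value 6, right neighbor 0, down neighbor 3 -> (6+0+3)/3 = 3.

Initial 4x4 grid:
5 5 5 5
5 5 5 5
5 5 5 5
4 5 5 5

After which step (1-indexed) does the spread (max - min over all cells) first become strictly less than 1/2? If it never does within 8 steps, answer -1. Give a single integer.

Answer: 1

Derivation:
Step 1: max=5, min=14/3, spread=1/3
  -> spread < 1/2 first at step 1
Step 2: max=5, min=85/18, spread=5/18
Step 3: max=5, min=1039/216, spread=41/216
Step 4: max=5, min=31357/6480, spread=1043/6480
Step 5: max=5, min=946447/194400, spread=25553/194400
Step 6: max=89921/18000, min=28488541/5832000, spread=645863/5832000
Step 7: max=599029/120000, min=857158309/174960000, spread=16225973/174960000
Step 8: max=269299/54000, min=25766522017/5248800000, spread=409340783/5248800000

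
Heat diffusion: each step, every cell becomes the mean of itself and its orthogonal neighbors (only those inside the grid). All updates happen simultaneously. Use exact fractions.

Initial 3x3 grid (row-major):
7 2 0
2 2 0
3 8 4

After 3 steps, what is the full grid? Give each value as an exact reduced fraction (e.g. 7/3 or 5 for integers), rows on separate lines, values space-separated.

After step 1:
  11/3 11/4 2/3
  7/2 14/5 3/2
  13/3 17/4 4
After step 2:
  119/36 593/240 59/36
  143/40 74/25 269/120
  145/36 923/240 13/4
After step 3:
  6733/2160 37351/14400 4573/2160
  8321/2400 1132/375 18163/7200
  8243/2160 50701/14400 249/80

Answer: 6733/2160 37351/14400 4573/2160
8321/2400 1132/375 18163/7200
8243/2160 50701/14400 249/80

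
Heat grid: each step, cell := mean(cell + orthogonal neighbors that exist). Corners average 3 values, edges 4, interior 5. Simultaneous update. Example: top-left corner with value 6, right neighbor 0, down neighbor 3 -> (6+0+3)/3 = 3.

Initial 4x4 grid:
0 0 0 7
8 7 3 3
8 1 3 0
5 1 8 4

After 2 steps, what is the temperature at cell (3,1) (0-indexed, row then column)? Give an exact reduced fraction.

Answer: 197/48

Derivation:
Step 1: cell (3,1) = 15/4
Step 2: cell (3,1) = 197/48
Full grid after step 2:
  61/18 643/240 647/240 109/36
  1063/240 37/10 63/20 737/240
  239/48 401/100 167/50 51/16
  167/36 197/48 59/16 7/2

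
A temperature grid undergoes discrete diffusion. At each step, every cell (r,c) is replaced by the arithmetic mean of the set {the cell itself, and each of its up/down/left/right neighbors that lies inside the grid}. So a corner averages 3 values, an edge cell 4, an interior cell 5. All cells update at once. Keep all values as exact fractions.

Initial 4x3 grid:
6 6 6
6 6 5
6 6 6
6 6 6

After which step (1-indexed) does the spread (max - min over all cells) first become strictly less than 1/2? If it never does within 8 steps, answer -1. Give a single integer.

Answer: 1

Derivation:
Step 1: max=6, min=17/3, spread=1/3
  -> spread < 1/2 first at step 1
Step 2: max=6, min=689/120, spread=31/120
Step 3: max=6, min=6269/1080, spread=211/1080
Step 4: max=10753/1800, min=631103/108000, spread=14077/108000
Step 5: max=644317/108000, min=5691593/972000, spread=5363/48600
Step 6: max=357131/60000, min=171219191/29160000, spread=93859/1166400
Step 7: max=577863533/97200000, min=10287325519/1749600000, spread=4568723/69984000
Step 8: max=17314381111/2916000000, min=618075564371/104976000000, spread=8387449/167961600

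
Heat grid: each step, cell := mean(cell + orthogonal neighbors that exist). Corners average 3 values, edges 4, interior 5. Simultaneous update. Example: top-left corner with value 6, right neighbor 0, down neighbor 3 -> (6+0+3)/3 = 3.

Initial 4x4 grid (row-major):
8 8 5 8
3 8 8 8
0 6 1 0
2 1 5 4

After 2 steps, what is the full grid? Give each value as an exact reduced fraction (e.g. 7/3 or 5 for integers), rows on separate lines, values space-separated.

After step 1:
  19/3 29/4 29/4 7
  19/4 33/5 6 6
  11/4 16/5 4 13/4
  1 7/2 11/4 3
After step 2:
  55/9 823/120 55/8 27/4
  613/120 139/25 597/100 89/16
  117/40 401/100 96/25 65/16
  29/12 209/80 53/16 3

Answer: 55/9 823/120 55/8 27/4
613/120 139/25 597/100 89/16
117/40 401/100 96/25 65/16
29/12 209/80 53/16 3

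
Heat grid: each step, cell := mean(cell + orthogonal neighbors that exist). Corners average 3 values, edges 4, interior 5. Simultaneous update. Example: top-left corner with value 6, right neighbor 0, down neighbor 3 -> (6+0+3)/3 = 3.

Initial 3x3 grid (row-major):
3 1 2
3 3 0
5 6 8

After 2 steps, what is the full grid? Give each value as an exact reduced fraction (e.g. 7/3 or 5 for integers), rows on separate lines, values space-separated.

After step 1:
  7/3 9/4 1
  7/2 13/5 13/4
  14/3 11/2 14/3
After step 2:
  97/36 491/240 13/6
  131/40 171/50 691/240
  41/9 523/120 161/36

Answer: 97/36 491/240 13/6
131/40 171/50 691/240
41/9 523/120 161/36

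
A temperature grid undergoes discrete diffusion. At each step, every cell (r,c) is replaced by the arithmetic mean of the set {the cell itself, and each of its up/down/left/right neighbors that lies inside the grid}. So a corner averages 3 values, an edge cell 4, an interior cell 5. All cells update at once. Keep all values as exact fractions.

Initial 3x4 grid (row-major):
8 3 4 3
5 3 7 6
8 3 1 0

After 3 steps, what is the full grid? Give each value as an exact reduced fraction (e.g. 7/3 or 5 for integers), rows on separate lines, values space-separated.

Answer: 10847/2160 33659/7200 30539/7200 8807/2160
18047/3600 26647/6000 23647/6000 13337/3600
5131/1080 7571/1800 12757/3600 3601/1080

Derivation:
After step 1:
  16/3 9/2 17/4 13/3
  6 21/5 21/5 4
  16/3 15/4 11/4 7/3
After step 2:
  95/18 1097/240 1037/240 151/36
  313/60 453/100 97/25 223/60
  181/36 481/120 391/120 109/36
After step 3:
  10847/2160 33659/7200 30539/7200 8807/2160
  18047/3600 26647/6000 23647/6000 13337/3600
  5131/1080 7571/1800 12757/3600 3601/1080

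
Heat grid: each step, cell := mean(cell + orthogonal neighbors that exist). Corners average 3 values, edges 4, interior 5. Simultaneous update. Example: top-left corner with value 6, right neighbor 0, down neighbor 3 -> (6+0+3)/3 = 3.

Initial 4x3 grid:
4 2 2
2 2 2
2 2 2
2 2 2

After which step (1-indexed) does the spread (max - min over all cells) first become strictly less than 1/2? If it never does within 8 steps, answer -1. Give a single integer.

Answer: 3

Derivation:
Step 1: max=8/3, min=2, spread=2/3
Step 2: max=23/9, min=2, spread=5/9
Step 3: max=257/108, min=2, spread=41/108
  -> spread < 1/2 first at step 3
Step 4: max=30137/12960, min=2, spread=4217/12960
Step 5: max=1764349/777600, min=7279/3600, spread=38417/155520
Step 6: max=104512211/46656000, min=146597/72000, spread=1903471/9331200
Step 7: max=6199709089/2799360000, min=4435759/2160000, spread=18038617/111974400
Step 8: max=369191382851/167961600000, min=401726759/194400000, spread=883978523/6718464000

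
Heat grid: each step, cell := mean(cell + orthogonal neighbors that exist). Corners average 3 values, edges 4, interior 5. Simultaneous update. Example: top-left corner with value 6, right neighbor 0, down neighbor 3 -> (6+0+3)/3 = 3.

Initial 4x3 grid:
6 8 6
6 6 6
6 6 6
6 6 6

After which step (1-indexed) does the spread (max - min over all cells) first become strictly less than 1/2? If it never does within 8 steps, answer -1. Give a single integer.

Answer: 3

Derivation:
Step 1: max=20/3, min=6, spread=2/3
Step 2: max=787/120, min=6, spread=67/120
Step 3: max=6917/1080, min=6, spread=437/1080
  -> spread < 1/2 first at step 3
Step 4: max=2749531/432000, min=3009/500, spread=29951/86400
Step 5: max=24543821/3888000, min=20408/3375, spread=206761/777600
Step 6: max=9787395571/1555200000, min=16365671/2700000, spread=14430763/62208000
Step 7: max=584979741689/93312000000, min=1313652727/216000000, spread=139854109/746496000
Step 8: max=35014791890251/5598720000000, min=118491228977/19440000000, spread=7114543559/44789760000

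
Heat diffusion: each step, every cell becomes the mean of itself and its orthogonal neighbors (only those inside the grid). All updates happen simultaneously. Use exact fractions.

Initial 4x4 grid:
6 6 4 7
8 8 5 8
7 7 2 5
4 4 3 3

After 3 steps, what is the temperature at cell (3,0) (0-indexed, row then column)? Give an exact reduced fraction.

Answer: 3827/720

Derivation:
Step 1: cell (3,0) = 5
Step 2: cell (3,0) = 16/3
Step 3: cell (3,0) = 3827/720
Full grid after step 3:
  14173/2160 22409/3600 21373/3600 12569/2160
  46333/7200 36583/6000 33467/6000 39641/7200
  4757/800 2157/400 29287/6000 33529/7200
  3827/720 1931/400 15047/3600 8869/2160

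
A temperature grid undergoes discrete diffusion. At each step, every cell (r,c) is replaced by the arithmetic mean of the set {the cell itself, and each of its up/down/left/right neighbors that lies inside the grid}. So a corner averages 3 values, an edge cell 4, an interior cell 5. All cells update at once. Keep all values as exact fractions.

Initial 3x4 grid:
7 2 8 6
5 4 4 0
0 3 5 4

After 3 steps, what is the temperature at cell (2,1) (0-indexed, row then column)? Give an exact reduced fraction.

Step 1: cell (2,1) = 3
Step 2: cell (2,1) = 199/60
Step 3: cell (2,1) = 12689/3600
Full grid after step 3:
  9361/2160 32503/7200 32143/7200 9367/2160
  3511/900 23699/6000 24289/6000 28423/7200
  1849/540 12689/3600 541/150 1307/360

Answer: 12689/3600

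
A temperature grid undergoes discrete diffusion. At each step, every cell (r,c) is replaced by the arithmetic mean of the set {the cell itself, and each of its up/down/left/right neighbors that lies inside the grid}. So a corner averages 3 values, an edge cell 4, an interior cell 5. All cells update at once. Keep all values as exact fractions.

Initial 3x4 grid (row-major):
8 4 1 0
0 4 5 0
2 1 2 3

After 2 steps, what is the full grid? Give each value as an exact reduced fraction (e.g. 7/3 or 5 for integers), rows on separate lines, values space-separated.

After step 1:
  4 17/4 5/2 1/3
  7/2 14/5 12/5 2
  1 9/4 11/4 5/3
After step 2:
  47/12 271/80 569/240 29/18
  113/40 76/25 249/100 8/5
  9/4 11/5 34/15 77/36

Answer: 47/12 271/80 569/240 29/18
113/40 76/25 249/100 8/5
9/4 11/5 34/15 77/36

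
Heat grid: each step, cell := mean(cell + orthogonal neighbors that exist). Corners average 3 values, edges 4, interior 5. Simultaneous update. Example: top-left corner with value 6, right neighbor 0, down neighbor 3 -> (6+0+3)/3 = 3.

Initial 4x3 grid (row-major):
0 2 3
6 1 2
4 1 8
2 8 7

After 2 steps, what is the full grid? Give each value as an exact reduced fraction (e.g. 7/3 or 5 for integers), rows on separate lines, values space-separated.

After step 1:
  8/3 3/2 7/3
  11/4 12/5 7/2
  13/4 22/5 9/2
  14/3 9/2 23/3
After step 2:
  83/36 89/40 22/9
  83/30 291/100 191/60
  113/30 381/100 301/60
  149/36 637/120 50/9

Answer: 83/36 89/40 22/9
83/30 291/100 191/60
113/30 381/100 301/60
149/36 637/120 50/9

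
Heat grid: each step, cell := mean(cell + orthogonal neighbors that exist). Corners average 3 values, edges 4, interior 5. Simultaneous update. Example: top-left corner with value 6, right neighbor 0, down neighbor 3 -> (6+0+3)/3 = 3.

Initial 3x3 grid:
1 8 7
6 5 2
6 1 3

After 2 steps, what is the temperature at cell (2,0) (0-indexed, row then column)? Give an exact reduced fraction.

Step 1: cell (2,0) = 13/3
Step 2: cell (2,0) = 151/36
Full grid after step 2:
  59/12 1219/240 91/18
  547/120 443/100 979/240
  151/36 869/240 10/3

Answer: 151/36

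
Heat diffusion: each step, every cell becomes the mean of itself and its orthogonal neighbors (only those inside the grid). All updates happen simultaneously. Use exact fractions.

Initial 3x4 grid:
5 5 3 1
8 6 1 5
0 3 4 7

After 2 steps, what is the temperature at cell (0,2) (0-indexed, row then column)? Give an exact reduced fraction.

Answer: 281/80

Derivation:
Step 1: cell (0,2) = 5/2
Step 2: cell (0,2) = 281/80
Full grid after step 2:
  31/6 357/80 281/80 3
  1141/240 423/100 363/100 469/120
  35/9 229/60 121/30 151/36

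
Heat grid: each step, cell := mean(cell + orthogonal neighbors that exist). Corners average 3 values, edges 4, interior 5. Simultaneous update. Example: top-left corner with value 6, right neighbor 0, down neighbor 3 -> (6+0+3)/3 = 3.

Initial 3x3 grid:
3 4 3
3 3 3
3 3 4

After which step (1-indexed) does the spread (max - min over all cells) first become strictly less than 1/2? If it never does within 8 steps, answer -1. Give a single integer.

Answer: 1

Derivation:
Step 1: max=10/3, min=3, spread=1/3
  -> spread < 1/2 first at step 1
Step 2: max=787/240, min=37/12, spread=47/240
Step 3: max=3541/1080, min=251/80, spread=61/432
Step 4: max=211037/64800, min=136433/43200, spread=511/5184
Step 5: max=12623089/3888000, min=8235851/2592000, spread=4309/62208
Step 6: max=754823633/233280000, min=165218099/51840000, spread=36295/746496
Step 7: max=45199443901/13996800000, min=29814449059/9331200000, spread=305773/8957952
Step 8: max=2707521511397/839808000000, min=1791597929473/559872000000, spread=2575951/107495424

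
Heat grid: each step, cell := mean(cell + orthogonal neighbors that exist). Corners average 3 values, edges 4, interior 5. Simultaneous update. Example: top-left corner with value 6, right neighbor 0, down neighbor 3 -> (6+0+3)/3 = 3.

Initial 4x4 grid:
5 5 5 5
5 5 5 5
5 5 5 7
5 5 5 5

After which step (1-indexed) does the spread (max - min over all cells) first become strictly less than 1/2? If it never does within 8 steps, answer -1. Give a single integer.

Step 1: max=17/3, min=5, spread=2/3
Step 2: max=331/60, min=5, spread=31/60
Step 3: max=2911/540, min=5, spread=211/540
  -> spread < 1/2 first at step 3
Step 4: max=286843/54000, min=5, spread=16843/54000
Step 5: max=2568643/486000, min=22579/4500, spread=130111/486000
Step 6: max=76542367/14580000, min=1357159/270000, spread=3255781/14580000
Step 7: max=2287353691/437400000, min=1361107/270000, spread=82360351/437400000
Step 8: max=68361316891/13122000000, min=245506441/48600000, spread=2074577821/13122000000

Answer: 3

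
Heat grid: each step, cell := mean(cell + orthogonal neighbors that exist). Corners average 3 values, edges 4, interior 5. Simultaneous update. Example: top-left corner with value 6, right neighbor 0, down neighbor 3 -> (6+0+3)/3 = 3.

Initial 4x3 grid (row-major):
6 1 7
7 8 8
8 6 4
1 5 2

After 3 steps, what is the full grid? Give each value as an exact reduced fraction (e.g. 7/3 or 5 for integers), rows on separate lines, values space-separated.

Answer: 2453/432 14029/2400 2449/432
43027/7200 1429/250 42077/7200
38797/7200 8219/1500 36847/7200
10777/2160 33047/7200 10057/2160

Derivation:
After step 1:
  14/3 11/2 16/3
  29/4 6 27/4
  11/2 31/5 5
  14/3 7/2 11/3
After step 2:
  209/36 43/8 211/36
  281/48 317/50 277/48
  1417/240 131/25 1297/240
  41/9 541/120 73/18
After step 3:
  2453/432 14029/2400 2449/432
  43027/7200 1429/250 42077/7200
  38797/7200 8219/1500 36847/7200
  10777/2160 33047/7200 10057/2160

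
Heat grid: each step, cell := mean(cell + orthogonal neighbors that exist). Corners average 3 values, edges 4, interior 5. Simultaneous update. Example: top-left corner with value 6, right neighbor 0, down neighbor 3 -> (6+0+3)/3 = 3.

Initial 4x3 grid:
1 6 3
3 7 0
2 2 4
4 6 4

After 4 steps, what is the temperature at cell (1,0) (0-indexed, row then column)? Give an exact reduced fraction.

Answer: 374383/108000

Derivation:
Step 1: cell (1,0) = 13/4
Step 2: cell (1,0) = 97/30
Step 3: cell (1,0) = 12739/3600
Step 4: cell (1,0) = 374383/108000
Full grid after step 4:
  459091/129600 3009899/864000 50899/14400
  374383/108000 1286401/360000 62543/18000
  130471/36000 160447/45000 198019/54000
  19729/5400 817141/216000 60037/16200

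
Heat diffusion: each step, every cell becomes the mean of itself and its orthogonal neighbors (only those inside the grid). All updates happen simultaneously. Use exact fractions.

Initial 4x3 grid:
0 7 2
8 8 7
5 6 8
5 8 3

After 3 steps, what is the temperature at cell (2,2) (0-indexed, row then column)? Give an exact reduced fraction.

Step 1: cell (2,2) = 6
Step 2: cell (2,2) = 307/48
Step 3: cell (2,2) = 44777/7200
Full grid after step 3:
  1937/360 77569/14400 6091/1080
  13649/2400 35801/6000 42947/7200
  14459/2400 9299/1500 44777/7200
  869/144 43787/7200 2671/432

Answer: 44777/7200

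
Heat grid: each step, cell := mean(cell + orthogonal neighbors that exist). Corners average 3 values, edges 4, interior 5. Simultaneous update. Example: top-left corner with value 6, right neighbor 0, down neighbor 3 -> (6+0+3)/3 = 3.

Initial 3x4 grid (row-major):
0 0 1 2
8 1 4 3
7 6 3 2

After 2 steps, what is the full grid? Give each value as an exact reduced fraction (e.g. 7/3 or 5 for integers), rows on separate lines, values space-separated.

After step 1:
  8/3 1/2 7/4 2
  4 19/5 12/5 11/4
  7 17/4 15/4 8/3
After step 2:
  43/18 523/240 133/80 13/6
  131/30 299/100 289/100 589/240
  61/12 47/10 49/15 55/18

Answer: 43/18 523/240 133/80 13/6
131/30 299/100 289/100 589/240
61/12 47/10 49/15 55/18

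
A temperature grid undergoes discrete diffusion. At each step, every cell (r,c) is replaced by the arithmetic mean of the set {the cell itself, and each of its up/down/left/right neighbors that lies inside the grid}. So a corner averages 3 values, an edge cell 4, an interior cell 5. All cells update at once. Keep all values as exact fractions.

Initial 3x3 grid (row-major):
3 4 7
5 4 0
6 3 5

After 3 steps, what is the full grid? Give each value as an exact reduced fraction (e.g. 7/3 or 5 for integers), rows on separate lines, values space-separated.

After step 1:
  4 9/2 11/3
  9/2 16/5 4
  14/3 9/2 8/3
After step 2:
  13/3 461/120 73/18
  491/120 207/50 203/60
  41/9 451/120 67/18
After step 3:
  184/45 29467/7200 4061/1080
  30817/7200 3843/1000 13771/3600
  2233/540 29117/7200 3911/1080

Answer: 184/45 29467/7200 4061/1080
30817/7200 3843/1000 13771/3600
2233/540 29117/7200 3911/1080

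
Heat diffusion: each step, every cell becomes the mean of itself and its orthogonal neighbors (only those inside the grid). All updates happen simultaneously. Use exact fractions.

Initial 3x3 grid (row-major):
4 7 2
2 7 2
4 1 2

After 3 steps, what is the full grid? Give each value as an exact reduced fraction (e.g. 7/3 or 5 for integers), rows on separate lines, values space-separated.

After step 1:
  13/3 5 11/3
  17/4 19/5 13/4
  7/3 7/2 5/3
After step 2:
  163/36 21/5 143/36
  883/240 99/25 743/240
  121/36 113/40 101/36
After step 3:
  8933/2160 833/200 8113/2160
  55901/14400 444/125 49801/14400
  7103/2160 7771/2400 6283/2160

Answer: 8933/2160 833/200 8113/2160
55901/14400 444/125 49801/14400
7103/2160 7771/2400 6283/2160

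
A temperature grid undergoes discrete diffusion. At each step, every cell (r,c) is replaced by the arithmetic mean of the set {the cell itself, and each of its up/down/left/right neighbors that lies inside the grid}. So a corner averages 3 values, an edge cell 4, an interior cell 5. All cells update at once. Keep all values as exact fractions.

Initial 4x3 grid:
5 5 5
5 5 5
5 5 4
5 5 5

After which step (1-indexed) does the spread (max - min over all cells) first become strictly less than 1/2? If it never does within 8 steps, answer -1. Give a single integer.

Step 1: max=5, min=14/3, spread=1/3
  -> spread < 1/2 first at step 1
Step 2: max=5, min=569/120, spread=31/120
Step 3: max=5, min=5189/1080, spread=211/1080
Step 4: max=8953/1800, min=523103/108000, spread=14077/108000
Step 5: max=536317/108000, min=4719593/972000, spread=5363/48600
Step 6: max=297131/60000, min=142059191/29160000, spread=93859/1166400
Step 7: max=480663533/97200000, min=8537725519/1749600000, spread=4568723/69984000
Step 8: max=14398381111/2916000000, min=513099564371/104976000000, spread=8387449/167961600

Answer: 1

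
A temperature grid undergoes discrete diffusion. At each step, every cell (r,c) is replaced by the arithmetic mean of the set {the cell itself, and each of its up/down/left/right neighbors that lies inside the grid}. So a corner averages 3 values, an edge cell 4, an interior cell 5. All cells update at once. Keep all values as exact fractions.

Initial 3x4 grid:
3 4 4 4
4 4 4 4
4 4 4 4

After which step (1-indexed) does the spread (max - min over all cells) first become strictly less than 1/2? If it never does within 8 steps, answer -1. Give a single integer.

Answer: 1

Derivation:
Step 1: max=4, min=11/3, spread=1/3
  -> spread < 1/2 first at step 1
Step 2: max=4, min=67/18, spread=5/18
Step 3: max=4, min=823/216, spread=41/216
Step 4: max=4, min=99463/25920, spread=4217/25920
Step 5: max=28721/7200, min=6011651/1555200, spread=38417/311040
Step 6: max=573403/144000, min=362047789/93312000, spread=1903471/18662400
Step 7: max=17164241/4320000, min=21793890911/5598720000, spread=18038617/223948800
Step 8: max=1542273241/388800000, min=1310424617149/335923200000, spread=883978523/13436928000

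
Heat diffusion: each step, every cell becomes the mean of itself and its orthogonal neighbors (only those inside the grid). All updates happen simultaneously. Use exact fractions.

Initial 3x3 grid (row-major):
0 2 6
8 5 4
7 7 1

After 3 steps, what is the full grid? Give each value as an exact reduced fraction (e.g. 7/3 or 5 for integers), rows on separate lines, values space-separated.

Answer: 9377/2160 57769/14400 2879/720
17411/3600 28003/6000 2531/600
737/135 8993/1800 841/180

Derivation:
After step 1:
  10/3 13/4 4
  5 26/5 4
  22/3 5 4
After step 2:
  139/36 947/240 15/4
  313/60 449/100 43/10
  52/9 323/60 13/3
After step 3:
  9377/2160 57769/14400 2879/720
  17411/3600 28003/6000 2531/600
  737/135 8993/1800 841/180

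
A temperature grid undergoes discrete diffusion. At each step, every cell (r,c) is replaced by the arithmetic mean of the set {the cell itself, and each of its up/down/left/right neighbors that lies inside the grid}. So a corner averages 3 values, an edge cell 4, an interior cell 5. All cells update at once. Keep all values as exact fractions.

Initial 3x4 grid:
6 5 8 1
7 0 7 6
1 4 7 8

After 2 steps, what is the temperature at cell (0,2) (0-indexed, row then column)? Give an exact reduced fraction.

Step 1: cell (0,2) = 21/4
Step 2: cell (0,2) = 103/20
Full grid after step 2:
  19/4 103/20 103/20 21/4
  181/40 429/100 549/100 231/40
  7/2 181/40 221/40 19/3

Answer: 103/20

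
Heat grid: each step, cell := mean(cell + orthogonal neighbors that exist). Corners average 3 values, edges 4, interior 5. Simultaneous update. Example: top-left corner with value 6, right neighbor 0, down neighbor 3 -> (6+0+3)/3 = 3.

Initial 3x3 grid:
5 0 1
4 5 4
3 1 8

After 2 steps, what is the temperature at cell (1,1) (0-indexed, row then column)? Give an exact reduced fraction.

Answer: 371/100

Derivation:
Step 1: cell (1,1) = 14/5
Step 2: cell (1,1) = 371/100
Full grid after step 2:
  10/3 613/240 107/36
  763/240 371/100 133/40
  67/18 281/80 157/36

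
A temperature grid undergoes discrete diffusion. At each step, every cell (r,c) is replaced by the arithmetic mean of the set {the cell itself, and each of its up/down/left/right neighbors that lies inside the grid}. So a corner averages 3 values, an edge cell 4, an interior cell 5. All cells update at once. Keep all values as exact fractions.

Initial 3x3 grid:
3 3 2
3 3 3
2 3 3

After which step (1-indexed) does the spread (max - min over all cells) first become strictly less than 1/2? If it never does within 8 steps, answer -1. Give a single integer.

Answer: 1

Derivation:
Step 1: max=3, min=8/3, spread=1/3
  -> spread < 1/2 first at step 1
Step 2: max=137/48, min=49/18, spread=19/144
Step 3: max=205/72, min=8071/2880, spread=43/960
Step 4: max=488297/172800, min=36353/12960, spread=10771/518400
Step 5: max=731717/259200, min=29182759/10368000, spread=85921/10368000
Step 6: max=1754156873/622080000, min=131387297/46656000, spread=6978739/1866240000
Step 7: max=10960744993/3888000000, min=105159599431/37324800000, spread=317762509/186624000000
Step 8: max=6312083894057/2239488000000, min=657326937071/233280000000, spread=8726490877/11197440000000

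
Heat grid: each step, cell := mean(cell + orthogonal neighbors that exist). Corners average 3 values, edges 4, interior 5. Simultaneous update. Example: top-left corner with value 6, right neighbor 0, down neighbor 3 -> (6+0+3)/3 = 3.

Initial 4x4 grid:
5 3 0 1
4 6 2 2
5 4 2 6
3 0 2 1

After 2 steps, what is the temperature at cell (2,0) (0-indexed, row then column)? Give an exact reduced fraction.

Answer: 113/30

Derivation:
Step 1: cell (2,0) = 4
Step 2: cell (2,0) = 113/30
Full grid after step 2:
  25/6 16/5 21/10 7/4
  21/5 181/50 273/100 89/40
  113/30 333/100 13/5 117/40
  107/36 287/120 97/40 7/3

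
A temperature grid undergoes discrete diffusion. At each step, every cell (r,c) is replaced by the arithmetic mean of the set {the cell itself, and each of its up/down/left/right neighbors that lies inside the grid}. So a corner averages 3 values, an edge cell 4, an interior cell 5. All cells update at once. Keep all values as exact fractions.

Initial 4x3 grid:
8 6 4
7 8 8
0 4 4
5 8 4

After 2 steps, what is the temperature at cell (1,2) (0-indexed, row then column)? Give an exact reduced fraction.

Answer: 59/10

Derivation:
Step 1: cell (1,2) = 6
Step 2: cell (1,2) = 59/10
Full grid after step 2:
  77/12 261/40 37/6
  467/80 593/100 59/10
  1133/240 513/100 317/60
  163/36 1183/240 187/36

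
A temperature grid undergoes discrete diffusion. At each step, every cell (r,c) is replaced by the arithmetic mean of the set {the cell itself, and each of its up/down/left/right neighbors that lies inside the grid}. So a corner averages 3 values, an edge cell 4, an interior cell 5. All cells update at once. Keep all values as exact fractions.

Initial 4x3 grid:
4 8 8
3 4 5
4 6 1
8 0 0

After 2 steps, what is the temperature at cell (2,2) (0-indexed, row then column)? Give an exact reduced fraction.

Step 1: cell (2,2) = 3
Step 2: cell (2,2) = 65/24
Full grid after step 2:
  59/12 29/5 35/6
  24/5 449/100 197/40
  4 399/100 65/24
  17/4 65/24 41/18

Answer: 65/24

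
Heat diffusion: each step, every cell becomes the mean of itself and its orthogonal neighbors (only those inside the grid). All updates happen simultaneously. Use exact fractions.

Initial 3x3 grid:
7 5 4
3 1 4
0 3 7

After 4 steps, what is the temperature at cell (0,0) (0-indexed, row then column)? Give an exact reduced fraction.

Answer: 39737/10800

Derivation:
Step 1: cell (0,0) = 5
Step 2: cell (0,0) = 4
Step 3: cell (0,0) = 343/90
Step 4: cell (0,0) = 39737/10800
Full grid after step 4:
  39737/10800 3349823/864000 516319/129600
  109299/32000 143239/40000 91693/24000
  68099/21600 2905573/864000 464069/129600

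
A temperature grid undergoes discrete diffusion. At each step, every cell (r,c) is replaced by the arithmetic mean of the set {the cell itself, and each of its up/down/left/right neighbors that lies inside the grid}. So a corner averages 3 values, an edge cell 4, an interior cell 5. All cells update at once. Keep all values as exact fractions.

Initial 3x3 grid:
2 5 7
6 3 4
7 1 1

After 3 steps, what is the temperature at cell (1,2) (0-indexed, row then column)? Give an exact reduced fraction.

Answer: 53791/14400

Derivation:
Step 1: cell (1,2) = 15/4
Step 2: cell (1,2) = 893/240
Step 3: cell (1,2) = 53791/14400
Full grid after step 3:
  9443/2160 61541/14400 2267/540
  9961/2400 11821/3000 53791/14400
  4229/1080 12779/3600 2401/720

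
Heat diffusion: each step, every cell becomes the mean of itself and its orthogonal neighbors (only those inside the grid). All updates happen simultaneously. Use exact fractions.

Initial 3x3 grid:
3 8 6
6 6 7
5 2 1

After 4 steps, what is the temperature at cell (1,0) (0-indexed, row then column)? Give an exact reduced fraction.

Answer: 45667/9000

Derivation:
Step 1: cell (1,0) = 5
Step 2: cell (1,0) = 26/5
Step 3: cell (1,0) = 499/100
Step 4: cell (1,0) = 45667/9000
Full grid after step 4:
  698921/129600 4773157/864000 236207/43200
  45667/9000 1812109/360000 1103633/216000
  300923/64800 2007641/432000 300173/64800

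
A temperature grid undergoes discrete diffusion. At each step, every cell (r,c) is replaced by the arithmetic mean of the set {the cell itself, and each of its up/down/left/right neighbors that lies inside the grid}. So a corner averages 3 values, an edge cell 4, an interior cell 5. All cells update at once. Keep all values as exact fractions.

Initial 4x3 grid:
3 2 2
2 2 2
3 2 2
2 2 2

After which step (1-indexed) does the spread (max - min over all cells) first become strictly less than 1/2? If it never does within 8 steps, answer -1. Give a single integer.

Answer: 2

Derivation:
Step 1: max=5/2, min=2, spread=1/2
Step 2: max=85/36, min=2, spread=13/36
  -> spread < 1/2 first at step 2
Step 3: max=16457/7200, min=407/200, spread=361/1440
Step 4: max=291169/129600, min=11161/5400, spread=4661/25920
Step 5: max=14358863/6480000, min=4516621/2160000, spread=809/6480
Step 6: max=1027210399/466560000, min=40915301/19440000, spread=1809727/18662400
Step 7: max=61231647941/27993600000, min=308800573/145800000, spread=77677517/1119744000
Step 8: max=3661130394319/1679616000000, min=24787066451/11664000000, spread=734342603/13436928000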